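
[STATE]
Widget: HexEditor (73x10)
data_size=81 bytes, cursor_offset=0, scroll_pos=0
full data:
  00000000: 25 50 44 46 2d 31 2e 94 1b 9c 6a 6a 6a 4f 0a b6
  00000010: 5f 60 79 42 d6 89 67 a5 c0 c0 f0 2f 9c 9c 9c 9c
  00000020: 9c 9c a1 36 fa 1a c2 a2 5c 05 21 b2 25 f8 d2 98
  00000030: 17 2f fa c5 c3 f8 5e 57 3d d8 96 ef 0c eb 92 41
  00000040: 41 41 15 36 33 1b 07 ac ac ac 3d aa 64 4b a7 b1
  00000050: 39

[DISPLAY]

00000000  25 50 44 46 2d 31 2e 94  1b 9c 6a 6a 6a 4f 0a b6  |%PDF-1....jj
00000010  5f 60 79 42 d6 89 67 a5  c0 c0 f0 2f 9c 9c 9c 9c  |_`yB..g..../
00000020  9c 9c a1 36 fa 1a c2 a2  5c 05 21 b2 25 f8 d2 98  |...6....\.!.
00000030  17 2f fa c5 c3 f8 5e 57  3d d8 96 ef 0c eb 92 41  |./....^W=...
00000040  41 41 15 36 33 1b 07 ac  ac ac 3d aa 64 4b a7 b1  |AA.63.....=.
00000050  39                                                |9           
                                                                         
                                                                         
                                                                         
                                                                         


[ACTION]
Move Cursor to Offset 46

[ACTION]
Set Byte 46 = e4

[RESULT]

00000000  25 50 44 46 2d 31 2e 94  1b 9c 6a 6a 6a 4f 0a b6  |%PDF-1....jj
00000010  5f 60 79 42 d6 89 67 a5  c0 c0 f0 2f 9c 9c 9c 9c  |_`yB..g..../
00000020  9c 9c a1 36 fa 1a c2 a2  5c 05 21 b2 25 f8 E4 98  |...6....\.!.
00000030  17 2f fa c5 c3 f8 5e 57  3d d8 96 ef 0c eb 92 41  |./....^W=...
00000040  41 41 15 36 33 1b 07 ac  ac ac 3d aa 64 4b a7 b1  |AA.63.....=.
00000050  39                                                |9           
                                                                         
                                                                         
                                                                         
                                                                         


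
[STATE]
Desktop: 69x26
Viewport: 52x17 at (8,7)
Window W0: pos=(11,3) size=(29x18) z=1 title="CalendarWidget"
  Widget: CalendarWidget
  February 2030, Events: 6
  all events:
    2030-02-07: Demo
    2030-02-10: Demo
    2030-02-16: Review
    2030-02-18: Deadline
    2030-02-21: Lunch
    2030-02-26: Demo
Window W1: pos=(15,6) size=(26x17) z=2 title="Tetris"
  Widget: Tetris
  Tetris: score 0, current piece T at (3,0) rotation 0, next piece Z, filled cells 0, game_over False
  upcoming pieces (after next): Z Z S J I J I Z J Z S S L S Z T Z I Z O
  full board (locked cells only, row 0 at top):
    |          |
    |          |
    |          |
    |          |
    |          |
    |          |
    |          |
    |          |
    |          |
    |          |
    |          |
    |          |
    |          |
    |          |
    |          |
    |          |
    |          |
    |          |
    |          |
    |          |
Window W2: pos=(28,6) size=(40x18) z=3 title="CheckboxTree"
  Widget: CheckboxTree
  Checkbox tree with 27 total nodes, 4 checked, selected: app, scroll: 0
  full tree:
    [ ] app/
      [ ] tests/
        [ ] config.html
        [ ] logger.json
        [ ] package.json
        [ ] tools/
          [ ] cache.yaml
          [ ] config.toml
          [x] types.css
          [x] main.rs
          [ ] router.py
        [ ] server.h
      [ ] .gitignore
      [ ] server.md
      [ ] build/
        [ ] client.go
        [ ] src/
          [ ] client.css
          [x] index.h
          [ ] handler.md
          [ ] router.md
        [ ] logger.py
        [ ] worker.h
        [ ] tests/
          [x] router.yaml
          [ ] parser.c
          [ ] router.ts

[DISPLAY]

   ┃Mo ┃ Tetris     ┃ CheckboxTree                  
   ┃   ┠────────────┠───────────────────────────────
   ┃ 4 ┃          │N┃>[-] app/                      
   ┃11 ┃          │▓┃   [-] tests/                  
   ┃18*┃          │ ┃     [ ] config.html           
   ┃25 ┃          │ ┃     [ ] logger.json           
   ┃   ┃          │ ┃     [ ] package.json          
   ┃   ┃          │ ┃     [-] tools/                
   ┃   ┃          │S┃       [ ] cache.yaml          
   ┃   ┃          │0┃       [ ] config.toml         
   ┃   ┃          │ ┃       [x] types.css           
   ┃   ┃          │ ┃       [x] main.rs             
   ┃   ┃          │ ┃       [ ] router.py           
   ┗━━━┃          │ ┃     [ ] server.h              
       ┃          │ ┃   [ ] .gitignore              
       ┗━━━━━━━━━━━━┃   [ ] server.md               
                    ┗━━━━━━━━━━━━━━━━━━━━━━━━━━━━━━━


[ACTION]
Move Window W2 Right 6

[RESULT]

   ┃Mo ┃ Tetris      ┃ CheckboxTree                 
   ┃   ┠─────────────┠──────────────────────────────
   ┃ 4 ┃          │Ne┃>[-] app/                     
   ┃11 ┃          │▓▓┃   [-] tests/                 
   ┃18*┃          │ ▓┃     [ ] config.html          
   ┃25 ┃          │  ┃     [ ] logger.json          
   ┃   ┃          │  ┃     [ ] package.json         
   ┃   ┃          │  ┃     [-] tools/               
   ┃   ┃          │Sc┃       [ ] cache.yaml         
   ┃   ┃          │0 ┃       [ ] config.toml        
   ┃   ┃          │  ┃       [x] types.css          
   ┃   ┃          │  ┃       [x] main.rs            
   ┃   ┃          │  ┃       [ ] router.py          
   ┗━━━┃          │  ┃     [ ] server.h             
       ┃          │  ┃   [ ] .gitignore             
       ┗━━━━━━━━━━━━━┃   [ ] server.md              
                     ┗━━━━━━━━━━━━━━━━━━━━━━━━━━━━━━


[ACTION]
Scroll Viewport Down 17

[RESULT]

   ┃ 4 ┃          │Ne┃>[-] app/                     
   ┃11 ┃          │▓▓┃   [-] tests/                 
   ┃18*┃          │ ▓┃     [ ] config.html          
   ┃25 ┃          │  ┃     [ ] logger.json          
   ┃   ┃          │  ┃     [ ] package.json         
   ┃   ┃          │  ┃     [-] tools/               
   ┃   ┃          │Sc┃       [ ] cache.yaml         
   ┃   ┃          │0 ┃       [ ] config.toml        
   ┃   ┃          │  ┃       [x] types.css          
   ┃   ┃          │  ┃       [x] main.rs            
   ┃   ┃          │  ┃       [ ] router.py          
   ┗━━━┃          │  ┃     [ ] server.h             
       ┃          │  ┃   [ ] .gitignore             
       ┗━━━━━━━━━━━━━┃   [ ] server.md              
                     ┗━━━━━━━━━━━━━━━━━━━━━━━━━━━━━━
                                                    
                                                    


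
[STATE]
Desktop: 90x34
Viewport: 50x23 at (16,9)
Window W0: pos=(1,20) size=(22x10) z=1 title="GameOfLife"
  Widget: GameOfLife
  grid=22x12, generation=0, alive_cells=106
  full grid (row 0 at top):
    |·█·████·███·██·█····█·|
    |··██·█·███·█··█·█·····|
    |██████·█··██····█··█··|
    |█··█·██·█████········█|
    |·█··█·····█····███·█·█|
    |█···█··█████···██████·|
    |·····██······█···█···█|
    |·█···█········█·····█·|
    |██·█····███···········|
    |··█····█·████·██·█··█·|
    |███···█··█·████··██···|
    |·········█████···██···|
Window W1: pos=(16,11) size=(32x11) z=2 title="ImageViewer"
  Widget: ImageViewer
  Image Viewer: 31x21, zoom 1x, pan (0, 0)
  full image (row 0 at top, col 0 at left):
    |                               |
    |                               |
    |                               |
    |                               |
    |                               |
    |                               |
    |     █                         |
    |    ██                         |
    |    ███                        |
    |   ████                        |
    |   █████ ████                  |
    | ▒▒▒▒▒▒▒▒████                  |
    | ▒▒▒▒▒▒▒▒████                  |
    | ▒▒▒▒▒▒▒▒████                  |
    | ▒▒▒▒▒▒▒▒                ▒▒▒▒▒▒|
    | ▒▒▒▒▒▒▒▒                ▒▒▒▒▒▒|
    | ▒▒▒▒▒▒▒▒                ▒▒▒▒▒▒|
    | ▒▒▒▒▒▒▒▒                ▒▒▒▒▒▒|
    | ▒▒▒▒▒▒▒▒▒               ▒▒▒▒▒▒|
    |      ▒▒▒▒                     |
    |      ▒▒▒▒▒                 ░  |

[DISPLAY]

                                                  
                                                  
┏━━━━━━━━━━━━━━━━━━━━━━━━━━━━━━┓                  
┃ ImageViewer                  ┃                  
┠──────────────────────────────┨                  
┃                              ┃                  
┃                              ┃                  
┃                              ┃                  
┃                              ┃                  
┃                              ┃                  
┃                              ┃                  
┃     █                        ┃                  
┗━━━━━━━━━━━━━━━━━━━━━━━━━━━━━━┛                  
──────┨                                           
      ┃                                           
······┃                                           
███·█·┃                                           
██████┃                                           
··█···┃                                           
·····█┃                                           
━━━━━━┛                                           
                                                  
                                                  


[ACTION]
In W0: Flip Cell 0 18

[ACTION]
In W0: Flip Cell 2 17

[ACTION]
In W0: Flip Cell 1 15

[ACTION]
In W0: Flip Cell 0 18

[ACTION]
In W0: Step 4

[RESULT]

                                                  
                                                  
┏━━━━━━━━━━━━━━━━━━━━━━━━━━━━━━┓                  
┃ ImageViewer                  ┃                  
┠──────────────────────────────┨                  
┃                              ┃                  
┃                              ┃                  
┃                              ┃                  
┃                              ┃                  
┃                              ┃                  
┃                              ┃                  
┃     █                        ┃                  
┗━━━━━━━━━━━━━━━━━━━━━━━━━━━━━━┛                  
──────┨                                           
      ┃                                           
··█···┃                                           
·██···┃                                           
··█···┃                                           
█··█··┃                                           
······┃                                           
━━━━━━┛                                           
                                                  
                                                  


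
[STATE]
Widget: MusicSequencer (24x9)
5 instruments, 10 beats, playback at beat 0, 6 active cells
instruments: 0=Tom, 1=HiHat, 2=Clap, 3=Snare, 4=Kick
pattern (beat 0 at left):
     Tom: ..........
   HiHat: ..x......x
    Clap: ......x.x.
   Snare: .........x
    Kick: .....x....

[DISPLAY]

      ▼123456789        
   Tom··········        
 HiHat··█······█        
  Clap······█·█·        
 Snare·········█        
  Kick·····█····        
                        
                        
                        


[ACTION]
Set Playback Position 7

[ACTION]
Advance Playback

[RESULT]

      01234567▼9        
   Tom··········        
 HiHat··█······█        
  Clap······█·█·        
 Snare·········█        
  Kick·····█····        
                        
                        
                        


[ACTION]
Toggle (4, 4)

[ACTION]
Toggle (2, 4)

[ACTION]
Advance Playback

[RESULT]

      012345678▼        
   Tom··········        
 HiHat··█······█        
  Clap····█·█·█·        
 Snare·········█        
  Kick····██····        
                        
                        
                        


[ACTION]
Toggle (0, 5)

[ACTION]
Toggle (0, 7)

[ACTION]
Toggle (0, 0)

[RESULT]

      012345678▼        
   Tom█····█·█··        
 HiHat··█······█        
  Clap····█·█·█·        
 Snare·········█        
  Kick····██····        
                        
                        
                        


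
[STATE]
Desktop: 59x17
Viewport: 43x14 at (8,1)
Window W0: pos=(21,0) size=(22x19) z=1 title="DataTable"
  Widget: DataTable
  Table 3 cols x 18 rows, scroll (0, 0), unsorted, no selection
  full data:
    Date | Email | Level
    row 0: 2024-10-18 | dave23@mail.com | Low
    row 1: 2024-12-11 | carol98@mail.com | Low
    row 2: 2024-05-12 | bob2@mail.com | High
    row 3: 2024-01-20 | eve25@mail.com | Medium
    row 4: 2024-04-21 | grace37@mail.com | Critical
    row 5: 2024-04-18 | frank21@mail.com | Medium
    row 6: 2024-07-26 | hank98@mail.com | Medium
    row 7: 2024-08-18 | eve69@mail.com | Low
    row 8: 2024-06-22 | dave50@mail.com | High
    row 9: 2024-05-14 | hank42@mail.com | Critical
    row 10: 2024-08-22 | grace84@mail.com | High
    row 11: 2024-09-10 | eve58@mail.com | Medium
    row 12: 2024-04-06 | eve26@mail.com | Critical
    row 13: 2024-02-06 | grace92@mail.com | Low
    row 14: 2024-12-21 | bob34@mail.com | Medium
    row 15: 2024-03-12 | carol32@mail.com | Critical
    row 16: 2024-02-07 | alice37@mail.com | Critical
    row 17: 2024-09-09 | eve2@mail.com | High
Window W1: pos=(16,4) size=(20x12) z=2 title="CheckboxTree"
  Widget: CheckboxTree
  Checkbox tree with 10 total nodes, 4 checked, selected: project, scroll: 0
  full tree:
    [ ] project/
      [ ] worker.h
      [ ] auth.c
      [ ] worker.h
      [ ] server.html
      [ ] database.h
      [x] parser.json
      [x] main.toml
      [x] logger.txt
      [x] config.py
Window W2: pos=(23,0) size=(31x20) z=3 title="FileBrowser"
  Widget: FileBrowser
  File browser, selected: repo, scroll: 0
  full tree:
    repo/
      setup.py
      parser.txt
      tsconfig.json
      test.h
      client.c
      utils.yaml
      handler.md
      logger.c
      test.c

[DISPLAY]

             ┃ ┃ FileBrowser               
             ┠─┠───────────────────────────
             ┃D┃> [-] repo/                
        ┏━━━━━━┃    setup.py               
        ┃ Check┃    parser.txt             
        ┠──────┃    tsconfig.json          
        ┃>[-] p┃    test.h                 
        ┃   [ ]┃    client.c               
        ┃   [ ]┃    utils.yaml             
        ┃   [ ]┃    handler.md             
        ┃   [ ]┃    logger.c               
        ┃   [ ]┃    test.c                 
        ┃   [x]┃                           
        ┃   [x]┃                           


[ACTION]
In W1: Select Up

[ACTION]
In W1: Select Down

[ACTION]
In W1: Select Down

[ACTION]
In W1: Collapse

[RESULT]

             ┃ ┃ FileBrowser               
             ┠─┠───────────────────────────
             ┃D┃> [-] repo/                
        ┏━━━━━━┃    setup.py               
        ┃ Check┃    parser.txt             
        ┠──────┃    tsconfig.json          
        ┃ [-] p┃    test.h                 
        ┃   [ ]┃    client.c               
        ┃>  [ ]┃    utils.yaml             
        ┃   [ ]┃    handler.md             
        ┃   [ ]┃    logger.c               
        ┃   [ ]┃    test.c                 
        ┃   [x]┃                           
        ┃   [x]┃                           


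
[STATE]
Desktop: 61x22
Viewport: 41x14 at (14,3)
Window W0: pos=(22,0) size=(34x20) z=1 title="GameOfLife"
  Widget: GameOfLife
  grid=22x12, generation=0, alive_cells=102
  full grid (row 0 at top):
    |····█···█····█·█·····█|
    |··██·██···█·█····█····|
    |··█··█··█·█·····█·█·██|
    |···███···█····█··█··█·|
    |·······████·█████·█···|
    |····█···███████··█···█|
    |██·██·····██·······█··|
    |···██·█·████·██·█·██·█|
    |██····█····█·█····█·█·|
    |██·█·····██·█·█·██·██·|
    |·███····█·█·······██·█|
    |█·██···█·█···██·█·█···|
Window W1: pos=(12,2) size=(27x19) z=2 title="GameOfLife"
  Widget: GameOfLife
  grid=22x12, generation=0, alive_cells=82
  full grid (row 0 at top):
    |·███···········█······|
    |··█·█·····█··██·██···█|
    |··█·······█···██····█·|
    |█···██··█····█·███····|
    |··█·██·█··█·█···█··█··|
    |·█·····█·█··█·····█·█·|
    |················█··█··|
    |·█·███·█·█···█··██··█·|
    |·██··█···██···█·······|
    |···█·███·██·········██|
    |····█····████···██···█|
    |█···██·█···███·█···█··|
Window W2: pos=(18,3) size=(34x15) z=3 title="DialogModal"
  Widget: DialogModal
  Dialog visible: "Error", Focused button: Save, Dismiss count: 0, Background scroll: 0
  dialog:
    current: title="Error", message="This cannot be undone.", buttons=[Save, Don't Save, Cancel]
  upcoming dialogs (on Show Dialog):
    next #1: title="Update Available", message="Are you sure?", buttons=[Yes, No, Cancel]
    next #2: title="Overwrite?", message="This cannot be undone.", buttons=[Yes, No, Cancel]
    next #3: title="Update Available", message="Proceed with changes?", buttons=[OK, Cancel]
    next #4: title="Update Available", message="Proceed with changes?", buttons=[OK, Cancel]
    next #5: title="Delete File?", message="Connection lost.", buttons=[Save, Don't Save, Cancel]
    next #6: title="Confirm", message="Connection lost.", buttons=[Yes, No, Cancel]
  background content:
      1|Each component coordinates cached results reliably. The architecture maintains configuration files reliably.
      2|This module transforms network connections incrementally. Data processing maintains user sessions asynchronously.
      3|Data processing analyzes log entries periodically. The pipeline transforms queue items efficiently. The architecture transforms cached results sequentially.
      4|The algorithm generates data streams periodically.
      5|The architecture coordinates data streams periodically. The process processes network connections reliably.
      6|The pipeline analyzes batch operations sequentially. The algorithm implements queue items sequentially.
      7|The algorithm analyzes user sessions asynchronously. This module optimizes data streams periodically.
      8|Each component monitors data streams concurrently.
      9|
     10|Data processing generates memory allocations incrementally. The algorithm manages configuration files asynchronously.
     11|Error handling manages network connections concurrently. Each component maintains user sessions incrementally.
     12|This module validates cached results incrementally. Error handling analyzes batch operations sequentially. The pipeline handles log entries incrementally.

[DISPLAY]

Game┏━━━━━━━━━━━━━━━━━━━━━━━━━━━━━━━━┓   
────┃ DialogModal                    ┃   
en: ┠────────────────────────────────┨   
███·┃Each component coordinates cache┃   
·█·█┃This module transforms network c┃   
·█··┃Data processing analyzes log ent┃   
···█┃Th┌──────────────────────────┐tr┃   
·█·█┃Th│          Error           │at┃   
█···┃Th│  This cannot be undone.  │er┃   
····┃Th│[Save]  Don't Save   Cance│ss┃   
█·██┃Ea└──────────────────────────┘tr┃   
██··┃                                ┃   
··█·┃Data processing generates memory┃   
···█┃Error handling manages network c┃   


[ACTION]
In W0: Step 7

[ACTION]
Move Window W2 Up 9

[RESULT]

Game┃Each component coordinates cache┃   
────┃This module transforms network c┃   
en: ┃Data processing analyzes log ent┃   
███·┃Th┌──────────────────────────┐tr┃   
·█·█┃Th│          Error           │at┃   
·█··┃Th│  This cannot be undone.  │er┃   
···█┃Th│[Save]  Don't Save   Cance│ss┃   
·█·█┃Ea└──────────────────────────┘tr┃   
█···┃                                ┃   
····┃Data processing generates memory┃   
█·██┃Error handling manages network c┃   
██··┗━━━━━━━━━━━━━━━━━━━━━━━━━━━━━━━━┛   
··█·███·██·········██   ┃······          
···█····████···██···█   ┃                


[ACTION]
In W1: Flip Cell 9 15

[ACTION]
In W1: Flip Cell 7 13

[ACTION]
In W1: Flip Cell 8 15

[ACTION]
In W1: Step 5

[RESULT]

Game┃Each component coordinates cache┃   
────┃This module transforms network c┃   
en: ┃Data processing analyzes log ent┃   
····┃Th┌──────────────────────────┐tr┃   
····┃Th│          Error           │at┃   
····┃Th│  This cannot be undone.  │er┃   
····┃Th│[Save]  Don't Save   Cance│ss┃   
···█┃Ea└──────────────────────────┘tr┃   
··██┃                                ┃   
█···┃Data processing generates memory┃   
····┃Error handling manages network c┃   
····┗━━━━━━━━━━━━━━━━━━━━━━━━━━━━━━━━┛   
·····█···············   ┃······          
████·█···············   ┃                


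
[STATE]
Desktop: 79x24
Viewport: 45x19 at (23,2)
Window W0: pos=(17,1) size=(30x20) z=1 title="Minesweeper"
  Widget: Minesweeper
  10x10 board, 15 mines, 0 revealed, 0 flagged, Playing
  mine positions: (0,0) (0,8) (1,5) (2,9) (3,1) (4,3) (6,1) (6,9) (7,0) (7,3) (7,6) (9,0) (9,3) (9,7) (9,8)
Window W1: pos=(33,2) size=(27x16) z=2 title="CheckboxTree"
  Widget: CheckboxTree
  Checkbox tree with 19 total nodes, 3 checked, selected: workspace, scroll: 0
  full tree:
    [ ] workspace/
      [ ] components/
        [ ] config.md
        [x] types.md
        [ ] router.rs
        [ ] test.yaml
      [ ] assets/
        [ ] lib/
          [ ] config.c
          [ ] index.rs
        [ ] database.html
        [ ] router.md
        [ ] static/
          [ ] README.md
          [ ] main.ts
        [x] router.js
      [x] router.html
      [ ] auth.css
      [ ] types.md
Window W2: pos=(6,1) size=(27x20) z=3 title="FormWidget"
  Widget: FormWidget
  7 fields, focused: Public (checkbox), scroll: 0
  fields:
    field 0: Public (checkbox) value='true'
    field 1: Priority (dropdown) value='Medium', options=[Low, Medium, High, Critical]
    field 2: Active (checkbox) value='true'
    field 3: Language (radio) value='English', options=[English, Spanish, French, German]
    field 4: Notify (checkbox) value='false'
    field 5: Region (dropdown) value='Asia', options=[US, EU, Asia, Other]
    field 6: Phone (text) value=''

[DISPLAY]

         ┃┏━━━━━━━━━━━━━━━━━━━━━━━━━┓        
─────────┨┃ CheckboxTree            ┃        
]        ┃┠─────────────────────────┨        
edium  ▼]┃┃>[-] workspace/          ┃        
]        ┃┃   [-] components/       ┃        
) English┃┃     [ ] config.md       ┃        
]        ┃┃     [x] types.md        ┃        
sia    ▼]┃┃     [ ] router.rs       ┃        
        ]┃┃     [ ] test.yaml       ┃        
         ┃┃   [-] assets/           ┃        
         ┃┃     [ ] lib/            ┃        
         ┃┃       [ ] config.c      ┃        
         ┃┃       [ ] index.rs      ┃        
         ┃┃     [ ] database.html   ┃        
         ┃┃     [ ] router.md       ┃        
         ┃┗━━━━━━━━━━━━━━━━━━━━━━━━━┛        
         ┃             ┃                     
         ┃             ┃                     
━━━━━━━━━┛━━━━━━━━━━━━━┛                     


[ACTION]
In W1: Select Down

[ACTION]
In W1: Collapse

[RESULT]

         ┃┏━━━━━━━━━━━━━━━━━━━━━━━━━┓        
─────────┨┃ CheckboxTree            ┃        
]        ┃┠─────────────────────────┨        
edium  ▼]┃┃ [-] workspace/          ┃        
]        ┃┃>  [-] components/       ┃        
) English┃┃   [-] assets/           ┃        
]        ┃┃     [ ] lib/            ┃        
sia    ▼]┃┃       [ ] config.c      ┃        
        ]┃┃       [ ] index.rs      ┃        
         ┃┃     [ ] database.html   ┃        
         ┃┃     [ ] router.md       ┃        
         ┃┃     [ ] static/         ┃        
         ┃┃       [ ] README.md     ┃        
         ┃┃       [ ] main.ts       ┃        
         ┃┃     [x] router.js       ┃        
         ┃┗━━━━━━━━━━━━━━━━━━━━━━━━━┛        
         ┃             ┃                     
         ┃             ┃                     
━━━━━━━━━┛━━━━━━━━━━━━━┛                     


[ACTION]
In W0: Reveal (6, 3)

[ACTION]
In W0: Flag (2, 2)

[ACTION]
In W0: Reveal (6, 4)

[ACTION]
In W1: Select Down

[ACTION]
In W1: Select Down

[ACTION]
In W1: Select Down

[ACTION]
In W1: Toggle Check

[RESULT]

         ┃┏━━━━━━━━━━━━━━━━━━━━━━━━━┓        
─────────┨┃ CheckboxTree            ┃        
]        ┃┠─────────────────────────┨        
edium  ▼]┃┃ [-] workspace/          ┃        
]        ┃┃   [-] components/       ┃        
) English┃┃   [-] assets/           ┃        
]        ┃┃     [-] lib/            ┃        
sia    ▼]┃┃>      [x] config.c      ┃        
        ]┃┃       [ ] index.rs      ┃        
         ┃┃     [ ] database.html   ┃        
         ┃┃     [ ] router.md       ┃        
         ┃┃     [ ] static/         ┃        
         ┃┃       [ ] README.md     ┃        
         ┃┃       [ ] main.ts       ┃        
         ┃┃     [x] router.js       ┃        
         ┃┗━━━━━━━━━━━━━━━━━━━━━━━━━┛        
         ┃             ┃                     
         ┃             ┃                     
━━━━━━━━━┛━━━━━━━━━━━━━┛                     


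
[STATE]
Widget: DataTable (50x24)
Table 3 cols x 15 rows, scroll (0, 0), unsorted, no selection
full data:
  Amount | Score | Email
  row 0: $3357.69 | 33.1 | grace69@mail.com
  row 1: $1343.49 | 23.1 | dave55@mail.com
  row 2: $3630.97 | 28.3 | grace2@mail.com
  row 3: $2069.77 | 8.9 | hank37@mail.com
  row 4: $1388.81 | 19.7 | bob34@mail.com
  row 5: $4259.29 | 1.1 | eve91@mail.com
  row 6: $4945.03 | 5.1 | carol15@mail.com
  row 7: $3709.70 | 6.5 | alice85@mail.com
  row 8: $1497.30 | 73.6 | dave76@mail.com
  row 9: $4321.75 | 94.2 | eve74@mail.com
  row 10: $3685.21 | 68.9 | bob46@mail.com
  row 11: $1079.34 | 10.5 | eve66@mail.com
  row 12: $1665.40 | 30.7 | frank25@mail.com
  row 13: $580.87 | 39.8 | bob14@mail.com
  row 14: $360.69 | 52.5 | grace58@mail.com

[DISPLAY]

Amount  │Score│Email                              
────────┼─────┼────────────────                   
$3357.69│33.1 │grace69@mail.com                   
$1343.49│23.1 │dave55@mail.com                    
$3630.97│28.3 │grace2@mail.com                    
$2069.77│8.9  │hank37@mail.com                    
$1388.81│19.7 │bob34@mail.com                     
$4259.29│1.1  │eve91@mail.com                     
$4945.03│5.1  │carol15@mail.com                   
$3709.70│6.5  │alice85@mail.com                   
$1497.30│73.6 │dave76@mail.com                    
$4321.75│94.2 │eve74@mail.com                     
$3685.21│68.9 │bob46@mail.com                     
$1079.34│10.5 │eve66@mail.com                     
$1665.40│30.7 │frank25@mail.com                   
$580.87 │39.8 │bob14@mail.com                     
$360.69 │52.5 │grace58@mail.com                   
                                                  
                                                  
                                                  
                                                  
                                                  
                                                  
                                                  


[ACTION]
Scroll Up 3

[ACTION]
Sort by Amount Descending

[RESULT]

Amount ▼│Score│Email                              
────────┼─────┼────────────────                   
$4945.03│5.1  │carol15@mail.com                   
$4321.75│94.2 │eve74@mail.com                     
$4259.29│1.1  │eve91@mail.com                     
$3709.70│6.5  │alice85@mail.com                   
$3685.21│68.9 │bob46@mail.com                     
$3630.97│28.3 │grace2@mail.com                    
$3357.69│33.1 │grace69@mail.com                   
$2069.77│8.9  │hank37@mail.com                    
$1665.40│30.7 │frank25@mail.com                   
$1497.30│73.6 │dave76@mail.com                    
$1388.81│19.7 │bob34@mail.com                     
$1343.49│23.1 │dave55@mail.com                    
$1079.34│10.5 │eve66@mail.com                     
$580.87 │39.8 │bob14@mail.com                     
$360.69 │52.5 │grace58@mail.com                   
                                                  
                                                  
                                                  
                                                  
                                                  
                                                  
                                                  


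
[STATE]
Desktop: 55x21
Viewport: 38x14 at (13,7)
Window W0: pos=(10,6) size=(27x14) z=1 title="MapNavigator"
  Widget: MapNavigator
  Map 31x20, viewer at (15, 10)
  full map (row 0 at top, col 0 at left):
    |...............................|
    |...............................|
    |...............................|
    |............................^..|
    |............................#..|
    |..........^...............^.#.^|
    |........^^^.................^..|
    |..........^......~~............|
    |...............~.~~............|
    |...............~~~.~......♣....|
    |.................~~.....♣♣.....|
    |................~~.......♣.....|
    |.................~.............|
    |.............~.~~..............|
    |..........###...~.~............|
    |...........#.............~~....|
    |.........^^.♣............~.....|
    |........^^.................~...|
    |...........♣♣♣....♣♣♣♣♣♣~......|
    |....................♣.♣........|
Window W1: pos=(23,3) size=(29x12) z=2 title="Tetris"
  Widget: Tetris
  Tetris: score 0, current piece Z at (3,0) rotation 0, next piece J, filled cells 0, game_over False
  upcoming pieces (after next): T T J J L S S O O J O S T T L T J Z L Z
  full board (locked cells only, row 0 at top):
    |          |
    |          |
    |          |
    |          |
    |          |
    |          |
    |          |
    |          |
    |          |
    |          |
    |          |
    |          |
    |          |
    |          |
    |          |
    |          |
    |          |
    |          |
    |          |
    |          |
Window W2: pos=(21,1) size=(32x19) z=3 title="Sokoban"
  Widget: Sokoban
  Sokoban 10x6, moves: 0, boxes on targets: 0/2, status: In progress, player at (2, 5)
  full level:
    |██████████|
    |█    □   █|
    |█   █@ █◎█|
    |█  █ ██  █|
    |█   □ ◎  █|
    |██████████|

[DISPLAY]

apNaviga┃█  █ ██  █                   
────────┃█   □ ◎  █                   
.....^..┃██████████                   
...^^^..┃Moves: 0  0/2                
.....^..┃                             
........┃                             
........┃                             
........┃                             
........┃                             
........┃                             
........┃                             
.....###┃                             
━━━━━━━━┗━━━━━━━━━━━━━━━━━━━━━━━━━━━━━
                                      


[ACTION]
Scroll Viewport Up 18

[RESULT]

                                      
        ┏━━━━━━━━━━━━━━━━━━━━━━━━━━━━━
        ┃ Sokoban                     
        ┠─────────────────────────────
        ┃██████████                   
        ┃█    □   █                   
━━━━━━━━┃█   █@ █◎█                   
apNaviga┃█  █ ██  █                   
────────┃█   □ ◎  █                   
.....^..┃██████████                   
...^^^..┃Moves: 0  0/2                
.....^..┃                             
........┃                             
........┃                             


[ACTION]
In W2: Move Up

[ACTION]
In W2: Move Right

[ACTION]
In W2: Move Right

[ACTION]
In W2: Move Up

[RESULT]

                                      
        ┏━━━━━━━━━━━━━━━━━━━━━━━━━━━━━
        ┃ Sokoban                     
        ┠─────────────────────────────
        ┃██████████                   
        ┃█    □@  █                   
━━━━━━━━┃█   █  █◎█                   
apNaviga┃█  █ ██  █                   
────────┃█   □ ◎  █                   
.....^..┃██████████                   
...^^^..┃Moves: 2  0/2                
.....^..┃                             
........┃                             
........┃                             


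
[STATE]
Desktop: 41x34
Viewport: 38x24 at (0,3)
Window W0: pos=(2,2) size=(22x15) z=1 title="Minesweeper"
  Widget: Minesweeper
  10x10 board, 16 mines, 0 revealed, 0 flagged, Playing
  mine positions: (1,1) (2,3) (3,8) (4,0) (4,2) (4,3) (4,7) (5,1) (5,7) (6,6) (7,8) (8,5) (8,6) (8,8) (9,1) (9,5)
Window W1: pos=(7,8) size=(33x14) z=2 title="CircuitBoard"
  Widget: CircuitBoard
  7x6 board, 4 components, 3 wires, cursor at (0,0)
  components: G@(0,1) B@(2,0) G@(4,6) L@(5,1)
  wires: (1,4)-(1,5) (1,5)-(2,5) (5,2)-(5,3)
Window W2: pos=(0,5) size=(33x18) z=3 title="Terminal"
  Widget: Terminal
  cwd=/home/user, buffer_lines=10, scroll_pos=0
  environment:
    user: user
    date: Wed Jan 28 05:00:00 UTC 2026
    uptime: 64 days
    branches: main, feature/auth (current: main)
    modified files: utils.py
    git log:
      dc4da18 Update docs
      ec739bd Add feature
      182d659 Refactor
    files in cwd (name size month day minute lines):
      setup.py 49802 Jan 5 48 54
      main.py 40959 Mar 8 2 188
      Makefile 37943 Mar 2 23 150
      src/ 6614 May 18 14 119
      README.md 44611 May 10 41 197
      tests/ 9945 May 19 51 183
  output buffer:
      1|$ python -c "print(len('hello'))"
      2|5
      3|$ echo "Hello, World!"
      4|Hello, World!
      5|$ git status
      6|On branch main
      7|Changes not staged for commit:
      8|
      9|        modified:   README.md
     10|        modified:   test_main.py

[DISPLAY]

  ┃ Minesweeper        ┃              
  ┠────────────────────┨              
┏━━━━━━━━━━━━━━━━━━━━━━━━━━━━━━━┓     
┃ Terminal                      ┃     
┠───────────────────────────────┨     
┃$ python -c "print(len('hello')┃━━━━━
┃5                              ┃     
┃$ echo "Hello, World!"         ┃─────
┃Hello, World!                  ┃     
┃$ git status                   ┃     
┃On branch main                 ┃     
┃Changes not staged for commit: ┃     
┃                               ┃     
┃        modified:   README.md  ┃     
┃        modified:   test_main.p┃     
┃$ █                            ┃     
┃                               ┃     
┃                               ┃   G 
┃                               ┃━━━━━
┗━━━━━━━━━━━━━━━━━━━━━━━━━━━━━━━┛     
                                      
                                      
                                      
                                      


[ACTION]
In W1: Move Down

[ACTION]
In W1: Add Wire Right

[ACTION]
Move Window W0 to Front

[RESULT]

  ┃ Minesweeper        ┃              
  ┠────────────────────┨              
┏━┃■■■■■■■■■■          ┃━━━━━━━━┓     
┃ ┃■■■■■■■■■■          ┃        ┃     
┠─┃■■■■■■■■■■          ┃────────┨     
┃$┃■■■■■■■■■■          ┃'hello')┃━━━━━
┃5┃■■■■■■■■■■          ┃        ┃     
┃$┃■■■■■■■■■■          ┃        ┃─────
┃H┃■■■■■■■■■■          ┃        ┃     
┃$┃■■■■■■■■■■          ┃        ┃     
┃O┃■■■■■■■■■■          ┃        ┃     
┃C┃■■■■■■■■■■          ┃commit: ┃     
┃ ┃                    ┃        ┃     
┃ ┗━━━━━━━━━━━━━━━━━━━━┛DME.md  ┃     
┃        modified:   test_main.p┃     
┃$ █                            ┃     
┃                               ┃     
┃                               ┃   G 
┃                               ┃━━━━━
┗━━━━━━━━━━━━━━━━━━━━━━━━━━━━━━━┛     
                                      
                                      
                                      
                                      
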